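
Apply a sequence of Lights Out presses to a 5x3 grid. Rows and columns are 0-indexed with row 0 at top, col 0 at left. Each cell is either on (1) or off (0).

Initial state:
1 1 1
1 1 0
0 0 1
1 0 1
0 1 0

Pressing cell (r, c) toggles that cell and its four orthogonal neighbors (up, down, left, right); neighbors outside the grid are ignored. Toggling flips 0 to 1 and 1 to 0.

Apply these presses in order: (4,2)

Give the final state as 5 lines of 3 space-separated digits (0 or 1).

After press 1 at (4,2):
1 1 1
1 1 0
0 0 1
1 0 0
0 0 1

Answer: 1 1 1
1 1 0
0 0 1
1 0 0
0 0 1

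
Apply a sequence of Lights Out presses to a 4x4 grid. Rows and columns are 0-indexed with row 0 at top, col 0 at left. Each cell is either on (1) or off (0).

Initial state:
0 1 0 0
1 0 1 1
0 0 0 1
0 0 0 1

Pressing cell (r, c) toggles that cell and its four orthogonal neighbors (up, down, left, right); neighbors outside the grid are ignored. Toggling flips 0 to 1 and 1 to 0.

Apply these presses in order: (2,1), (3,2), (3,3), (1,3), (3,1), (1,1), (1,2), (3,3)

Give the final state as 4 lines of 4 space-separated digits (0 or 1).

Answer: 0 0 1 1
0 1 0 1
1 1 1 0
1 1 0 0

Derivation:
After press 1 at (2,1):
0 1 0 0
1 1 1 1
1 1 1 1
0 1 0 1

After press 2 at (3,2):
0 1 0 0
1 1 1 1
1 1 0 1
0 0 1 0

After press 3 at (3,3):
0 1 0 0
1 1 1 1
1 1 0 0
0 0 0 1

After press 4 at (1,3):
0 1 0 1
1 1 0 0
1 1 0 1
0 0 0 1

After press 5 at (3,1):
0 1 0 1
1 1 0 0
1 0 0 1
1 1 1 1

After press 6 at (1,1):
0 0 0 1
0 0 1 0
1 1 0 1
1 1 1 1

After press 7 at (1,2):
0 0 1 1
0 1 0 1
1 1 1 1
1 1 1 1

After press 8 at (3,3):
0 0 1 1
0 1 0 1
1 1 1 0
1 1 0 0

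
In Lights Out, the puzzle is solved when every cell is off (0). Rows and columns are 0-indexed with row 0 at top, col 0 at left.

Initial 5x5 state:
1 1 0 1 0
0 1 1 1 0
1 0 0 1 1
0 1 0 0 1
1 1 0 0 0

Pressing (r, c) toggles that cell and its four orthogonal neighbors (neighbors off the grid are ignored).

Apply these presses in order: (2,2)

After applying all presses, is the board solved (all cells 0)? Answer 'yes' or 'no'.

After press 1 at (2,2):
1 1 0 1 0
0 1 0 1 0
1 1 1 0 1
0 1 1 0 1
1 1 0 0 0

Lights still on: 14

Answer: no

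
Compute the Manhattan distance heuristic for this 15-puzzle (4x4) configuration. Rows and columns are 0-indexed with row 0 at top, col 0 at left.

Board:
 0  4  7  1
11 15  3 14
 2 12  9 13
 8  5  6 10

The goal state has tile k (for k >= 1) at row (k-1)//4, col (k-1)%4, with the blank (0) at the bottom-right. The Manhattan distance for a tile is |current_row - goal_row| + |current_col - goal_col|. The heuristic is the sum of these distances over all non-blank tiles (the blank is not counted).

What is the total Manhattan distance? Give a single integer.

Answer: 42

Derivation:
Tile 4: (0,1)->(0,3) = 2
Tile 7: (0,2)->(1,2) = 1
Tile 1: (0,3)->(0,0) = 3
Tile 11: (1,0)->(2,2) = 3
Tile 15: (1,1)->(3,2) = 3
Tile 3: (1,2)->(0,2) = 1
Tile 14: (1,3)->(3,1) = 4
Tile 2: (2,0)->(0,1) = 3
Tile 12: (2,1)->(2,3) = 2
Tile 9: (2,2)->(2,0) = 2
Tile 13: (2,3)->(3,0) = 4
Tile 8: (3,0)->(1,3) = 5
Tile 5: (3,1)->(1,0) = 3
Tile 6: (3,2)->(1,1) = 3
Tile 10: (3,3)->(2,1) = 3
Sum: 2 + 1 + 3 + 3 + 3 + 1 + 4 + 3 + 2 + 2 + 4 + 5 + 3 + 3 + 3 = 42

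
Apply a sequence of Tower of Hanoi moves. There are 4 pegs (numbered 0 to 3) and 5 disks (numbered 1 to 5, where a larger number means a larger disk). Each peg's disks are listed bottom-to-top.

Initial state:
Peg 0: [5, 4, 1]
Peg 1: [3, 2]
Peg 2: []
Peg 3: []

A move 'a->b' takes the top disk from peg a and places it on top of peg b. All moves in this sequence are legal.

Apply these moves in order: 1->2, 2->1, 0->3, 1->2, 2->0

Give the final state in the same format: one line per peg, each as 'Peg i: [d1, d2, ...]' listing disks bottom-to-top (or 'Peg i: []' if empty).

Answer: Peg 0: [5, 4, 2]
Peg 1: [3]
Peg 2: []
Peg 3: [1]

Derivation:
After move 1 (1->2):
Peg 0: [5, 4, 1]
Peg 1: [3]
Peg 2: [2]
Peg 3: []

After move 2 (2->1):
Peg 0: [5, 4, 1]
Peg 1: [3, 2]
Peg 2: []
Peg 3: []

After move 3 (0->3):
Peg 0: [5, 4]
Peg 1: [3, 2]
Peg 2: []
Peg 3: [1]

After move 4 (1->2):
Peg 0: [5, 4]
Peg 1: [3]
Peg 2: [2]
Peg 3: [1]

After move 5 (2->0):
Peg 0: [5, 4, 2]
Peg 1: [3]
Peg 2: []
Peg 3: [1]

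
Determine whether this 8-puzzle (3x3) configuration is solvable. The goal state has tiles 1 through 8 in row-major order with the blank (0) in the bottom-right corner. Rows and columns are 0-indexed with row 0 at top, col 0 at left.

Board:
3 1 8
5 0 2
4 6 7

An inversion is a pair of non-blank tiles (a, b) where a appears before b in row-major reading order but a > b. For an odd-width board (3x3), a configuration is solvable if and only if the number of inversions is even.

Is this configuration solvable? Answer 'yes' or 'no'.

Inversions (pairs i<j in row-major order where tile[i] > tile[j] > 0): 9
9 is odd, so the puzzle is not solvable.

Answer: no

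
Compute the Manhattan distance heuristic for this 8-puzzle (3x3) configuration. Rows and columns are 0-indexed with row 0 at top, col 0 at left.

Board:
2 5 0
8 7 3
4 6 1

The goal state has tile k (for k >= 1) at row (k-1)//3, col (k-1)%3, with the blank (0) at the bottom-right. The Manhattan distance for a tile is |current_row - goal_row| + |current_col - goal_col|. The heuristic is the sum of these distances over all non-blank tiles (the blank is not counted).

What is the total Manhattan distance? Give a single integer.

Tile 2: at (0,0), goal (0,1), distance |0-0|+|0-1| = 1
Tile 5: at (0,1), goal (1,1), distance |0-1|+|1-1| = 1
Tile 8: at (1,0), goal (2,1), distance |1-2|+|0-1| = 2
Tile 7: at (1,1), goal (2,0), distance |1-2|+|1-0| = 2
Tile 3: at (1,2), goal (0,2), distance |1-0|+|2-2| = 1
Tile 4: at (2,0), goal (1,0), distance |2-1|+|0-0| = 1
Tile 6: at (2,1), goal (1,2), distance |2-1|+|1-2| = 2
Tile 1: at (2,2), goal (0,0), distance |2-0|+|2-0| = 4
Sum: 1 + 1 + 2 + 2 + 1 + 1 + 2 + 4 = 14

Answer: 14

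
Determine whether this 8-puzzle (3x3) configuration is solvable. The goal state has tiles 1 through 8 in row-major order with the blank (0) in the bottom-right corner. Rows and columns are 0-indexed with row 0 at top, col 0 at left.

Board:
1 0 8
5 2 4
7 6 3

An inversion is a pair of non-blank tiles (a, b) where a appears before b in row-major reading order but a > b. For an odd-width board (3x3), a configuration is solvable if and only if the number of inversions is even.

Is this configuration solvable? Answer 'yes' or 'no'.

Answer: no

Derivation:
Inversions (pairs i<j in row-major order where tile[i] > tile[j] > 0): 13
13 is odd, so the puzzle is not solvable.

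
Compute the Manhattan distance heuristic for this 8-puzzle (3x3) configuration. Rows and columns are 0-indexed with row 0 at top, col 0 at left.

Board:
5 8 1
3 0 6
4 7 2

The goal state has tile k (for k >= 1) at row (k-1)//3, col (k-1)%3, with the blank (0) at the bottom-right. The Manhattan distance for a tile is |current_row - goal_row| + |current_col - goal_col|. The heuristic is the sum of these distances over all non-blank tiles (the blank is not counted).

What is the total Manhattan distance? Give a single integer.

Answer: 14

Derivation:
Tile 5: at (0,0), goal (1,1), distance |0-1|+|0-1| = 2
Tile 8: at (0,1), goal (2,1), distance |0-2|+|1-1| = 2
Tile 1: at (0,2), goal (0,0), distance |0-0|+|2-0| = 2
Tile 3: at (1,0), goal (0,2), distance |1-0|+|0-2| = 3
Tile 6: at (1,2), goal (1,2), distance |1-1|+|2-2| = 0
Tile 4: at (2,0), goal (1,0), distance |2-1|+|0-0| = 1
Tile 7: at (2,1), goal (2,0), distance |2-2|+|1-0| = 1
Tile 2: at (2,2), goal (0,1), distance |2-0|+|2-1| = 3
Sum: 2 + 2 + 2 + 3 + 0 + 1 + 1 + 3 = 14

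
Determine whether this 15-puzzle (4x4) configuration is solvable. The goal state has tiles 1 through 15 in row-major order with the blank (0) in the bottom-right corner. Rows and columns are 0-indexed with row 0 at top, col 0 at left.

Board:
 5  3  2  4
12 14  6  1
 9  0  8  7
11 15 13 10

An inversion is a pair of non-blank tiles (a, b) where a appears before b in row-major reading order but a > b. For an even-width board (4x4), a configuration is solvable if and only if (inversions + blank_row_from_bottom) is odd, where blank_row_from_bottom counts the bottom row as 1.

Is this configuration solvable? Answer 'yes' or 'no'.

Inversions: 31
Blank is in row 2 (0-indexed from top), which is row 2 counting from the bottom (bottom = 1).
31 + 2 = 33, which is odd, so the puzzle is solvable.

Answer: yes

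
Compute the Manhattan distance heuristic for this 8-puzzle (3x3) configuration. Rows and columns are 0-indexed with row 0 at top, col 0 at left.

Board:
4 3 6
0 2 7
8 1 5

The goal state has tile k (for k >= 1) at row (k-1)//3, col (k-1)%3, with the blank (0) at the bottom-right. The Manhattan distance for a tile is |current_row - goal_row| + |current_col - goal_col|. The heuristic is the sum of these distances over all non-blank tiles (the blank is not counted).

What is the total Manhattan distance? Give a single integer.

Tile 4: (0,0)->(1,0) = 1
Tile 3: (0,1)->(0,2) = 1
Tile 6: (0,2)->(1,2) = 1
Tile 2: (1,1)->(0,1) = 1
Tile 7: (1,2)->(2,0) = 3
Tile 8: (2,0)->(2,1) = 1
Tile 1: (2,1)->(0,0) = 3
Tile 5: (2,2)->(1,1) = 2
Sum: 1 + 1 + 1 + 1 + 3 + 1 + 3 + 2 = 13

Answer: 13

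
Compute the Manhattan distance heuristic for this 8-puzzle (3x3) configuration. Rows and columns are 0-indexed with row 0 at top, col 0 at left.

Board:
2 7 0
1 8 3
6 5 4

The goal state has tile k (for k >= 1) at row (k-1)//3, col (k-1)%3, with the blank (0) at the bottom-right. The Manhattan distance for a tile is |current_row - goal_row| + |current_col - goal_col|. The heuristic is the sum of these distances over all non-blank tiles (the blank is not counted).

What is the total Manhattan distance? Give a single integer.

Tile 2: at (0,0), goal (0,1), distance |0-0|+|0-1| = 1
Tile 7: at (0,1), goal (2,0), distance |0-2|+|1-0| = 3
Tile 1: at (1,0), goal (0,0), distance |1-0|+|0-0| = 1
Tile 8: at (1,1), goal (2,1), distance |1-2|+|1-1| = 1
Tile 3: at (1,2), goal (0,2), distance |1-0|+|2-2| = 1
Tile 6: at (2,0), goal (1,2), distance |2-1|+|0-2| = 3
Tile 5: at (2,1), goal (1,1), distance |2-1|+|1-1| = 1
Tile 4: at (2,2), goal (1,0), distance |2-1|+|2-0| = 3
Sum: 1 + 3 + 1 + 1 + 1 + 3 + 1 + 3 = 14

Answer: 14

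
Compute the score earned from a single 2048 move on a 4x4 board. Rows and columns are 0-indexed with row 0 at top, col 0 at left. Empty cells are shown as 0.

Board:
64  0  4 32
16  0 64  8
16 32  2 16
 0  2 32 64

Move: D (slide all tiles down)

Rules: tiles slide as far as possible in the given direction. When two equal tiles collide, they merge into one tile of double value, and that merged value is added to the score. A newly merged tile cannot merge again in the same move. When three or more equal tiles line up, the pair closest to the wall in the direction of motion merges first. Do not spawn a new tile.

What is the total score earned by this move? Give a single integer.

Slide down:
col 0: [64, 16, 16, 0] -> [0, 0, 64, 32]  score +32 (running 32)
col 1: [0, 0, 32, 2] -> [0, 0, 32, 2]  score +0 (running 32)
col 2: [4, 64, 2, 32] -> [4, 64, 2, 32]  score +0 (running 32)
col 3: [32, 8, 16, 64] -> [32, 8, 16, 64]  score +0 (running 32)
Board after move:
 0  0  4 32
 0  0 64  8
64 32  2 16
32  2 32 64

Answer: 32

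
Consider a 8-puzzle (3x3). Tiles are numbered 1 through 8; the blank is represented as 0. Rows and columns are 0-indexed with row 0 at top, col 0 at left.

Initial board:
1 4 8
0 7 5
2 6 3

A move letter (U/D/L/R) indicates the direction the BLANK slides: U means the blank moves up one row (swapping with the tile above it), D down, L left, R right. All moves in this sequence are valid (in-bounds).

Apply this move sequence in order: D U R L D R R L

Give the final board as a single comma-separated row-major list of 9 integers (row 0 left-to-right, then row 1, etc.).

Answer: 1, 4, 8, 2, 7, 5, 6, 0, 3

Derivation:
After move 1 (D):
1 4 8
2 7 5
0 6 3

After move 2 (U):
1 4 8
0 7 5
2 6 3

After move 3 (R):
1 4 8
7 0 5
2 6 3

After move 4 (L):
1 4 8
0 7 5
2 6 3

After move 5 (D):
1 4 8
2 7 5
0 6 3

After move 6 (R):
1 4 8
2 7 5
6 0 3

After move 7 (R):
1 4 8
2 7 5
6 3 0

After move 8 (L):
1 4 8
2 7 5
6 0 3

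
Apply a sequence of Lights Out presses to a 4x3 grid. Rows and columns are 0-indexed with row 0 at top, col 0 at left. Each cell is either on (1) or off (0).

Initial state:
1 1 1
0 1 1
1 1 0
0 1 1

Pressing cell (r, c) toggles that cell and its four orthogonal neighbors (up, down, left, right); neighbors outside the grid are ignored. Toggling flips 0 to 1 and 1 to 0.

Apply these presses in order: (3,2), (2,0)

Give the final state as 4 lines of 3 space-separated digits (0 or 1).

After press 1 at (3,2):
1 1 1
0 1 1
1 1 1
0 0 0

After press 2 at (2,0):
1 1 1
1 1 1
0 0 1
1 0 0

Answer: 1 1 1
1 1 1
0 0 1
1 0 0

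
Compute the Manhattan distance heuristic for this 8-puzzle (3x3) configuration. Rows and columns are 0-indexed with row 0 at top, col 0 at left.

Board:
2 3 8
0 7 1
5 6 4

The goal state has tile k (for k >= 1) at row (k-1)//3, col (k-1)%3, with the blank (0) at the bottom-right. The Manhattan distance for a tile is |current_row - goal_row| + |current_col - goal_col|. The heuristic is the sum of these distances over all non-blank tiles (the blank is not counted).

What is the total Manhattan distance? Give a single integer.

Tile 2: (0,0)->(0,1) = 1
Tile 3: (0,1)->(0,2) = 1
Tile 8: (0,2)->(2,1) = 3
Tile 7: (1,1)->(2,0) = 2
Tile 1: (1,2)->(0,0) = 3
Tile 5: (2,0)->(1,1) = 2
Tile 6: (2,1)->(1,2) = 2
Tile 4: (2,2)->(1,0) = 3
Sum: 1 + 1 + 3 + 2 + 3 + 2 + 2 + 3 = 17

Answer: 17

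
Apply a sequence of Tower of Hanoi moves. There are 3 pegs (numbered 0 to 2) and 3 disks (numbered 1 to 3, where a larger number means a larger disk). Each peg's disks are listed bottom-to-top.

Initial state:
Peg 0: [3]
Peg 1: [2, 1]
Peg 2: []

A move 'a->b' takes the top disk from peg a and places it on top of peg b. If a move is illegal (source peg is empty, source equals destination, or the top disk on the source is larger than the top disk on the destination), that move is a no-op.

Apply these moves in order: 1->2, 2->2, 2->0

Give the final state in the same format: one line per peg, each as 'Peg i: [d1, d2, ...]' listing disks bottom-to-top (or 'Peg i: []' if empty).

Answer: Peg 0: [3, 1]
Peg 1: [2]
Peg 2: []

Derivation:
After move 1 (1->2):
Peg 0: [3]
Peg 1: [2]
Peg 2: [1]

After move 2 (2->2):
Peg 0: [3]
Peg 1: [2]
Peg 2: [1]

After move 3 (2->0):
Peg 0: [3, 1]
Peg 1: [2]
Peg 2: []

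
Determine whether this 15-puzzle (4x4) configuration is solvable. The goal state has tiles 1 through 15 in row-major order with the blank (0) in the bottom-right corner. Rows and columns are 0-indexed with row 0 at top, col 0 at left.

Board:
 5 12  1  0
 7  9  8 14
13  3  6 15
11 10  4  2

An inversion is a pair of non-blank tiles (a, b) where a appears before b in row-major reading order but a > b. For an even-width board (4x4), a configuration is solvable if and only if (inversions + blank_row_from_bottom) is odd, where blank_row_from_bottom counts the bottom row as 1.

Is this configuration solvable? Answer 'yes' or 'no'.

Answer: yes

Derivation:
Inversions: 53
Blank is in row 0 (0-indexed from top), which is row 4 counting from the bottom (bottom = 1).
53 + 4 = 57, which is odd, so the puzzle is solvable.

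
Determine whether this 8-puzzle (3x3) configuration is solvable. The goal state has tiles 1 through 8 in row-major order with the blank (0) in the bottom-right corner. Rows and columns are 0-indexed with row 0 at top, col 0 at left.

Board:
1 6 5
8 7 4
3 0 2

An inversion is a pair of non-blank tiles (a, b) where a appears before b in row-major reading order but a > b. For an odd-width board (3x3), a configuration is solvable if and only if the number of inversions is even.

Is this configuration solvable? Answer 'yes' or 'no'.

Inversions (pairs i<j in row-major order where tile[i] > tile[j] > 0): 17
17 is odd, so the puzzle is not solvable.

Answer: no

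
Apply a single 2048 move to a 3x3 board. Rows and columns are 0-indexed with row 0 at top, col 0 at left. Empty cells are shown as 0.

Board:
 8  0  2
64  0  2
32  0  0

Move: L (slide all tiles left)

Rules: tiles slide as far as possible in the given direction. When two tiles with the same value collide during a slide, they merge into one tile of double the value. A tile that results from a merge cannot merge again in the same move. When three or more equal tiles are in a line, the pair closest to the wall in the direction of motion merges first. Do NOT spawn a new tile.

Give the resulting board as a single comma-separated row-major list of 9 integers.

Slide left:
row 0: [8, 0, 2] -> [8, 2, 0]
row 1: [64, 0, 2] -> [64, 2, 0]
row 2: [32, 0, 0] -> [32, 0, 0]

Answer: 8, 2, 0, 64, 2, 0, 32, 0, 0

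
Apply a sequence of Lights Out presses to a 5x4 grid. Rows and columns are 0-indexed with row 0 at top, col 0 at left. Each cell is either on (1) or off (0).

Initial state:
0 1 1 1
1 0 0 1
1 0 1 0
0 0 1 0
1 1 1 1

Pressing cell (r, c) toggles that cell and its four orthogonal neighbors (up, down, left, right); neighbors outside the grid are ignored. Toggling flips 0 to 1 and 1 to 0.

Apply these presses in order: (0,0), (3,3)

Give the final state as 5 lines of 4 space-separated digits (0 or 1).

After press 1 at (0,0):
1 0 1 1
0 0 0 1
1 0 1 0
0 0 1 0
1 1 1 1

After press 2 at (3,3):
1 0 1 1
0 0 0 1
1 0 1 1
0 0 0 1
1 1 1 0

Answer: 1 0 1 1
0 0 0 1
1 0 1 1
0 0 0 1
1 1 1 0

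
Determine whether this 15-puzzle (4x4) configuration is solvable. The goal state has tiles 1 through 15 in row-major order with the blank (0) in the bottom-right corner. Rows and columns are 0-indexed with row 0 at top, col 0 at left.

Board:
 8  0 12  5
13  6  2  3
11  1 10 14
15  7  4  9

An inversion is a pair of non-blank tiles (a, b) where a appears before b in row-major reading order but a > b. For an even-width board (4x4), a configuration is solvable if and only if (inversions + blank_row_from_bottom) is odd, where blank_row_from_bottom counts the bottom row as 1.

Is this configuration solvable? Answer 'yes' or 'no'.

Answer: yes

Derivation:
Inversions: 51
Blank is in row 0 (0-indexed from top), which is row 4 counting from the bottom (bottom = 1).
51 + 4 = 55, which is odd, so the puzzle is solvable.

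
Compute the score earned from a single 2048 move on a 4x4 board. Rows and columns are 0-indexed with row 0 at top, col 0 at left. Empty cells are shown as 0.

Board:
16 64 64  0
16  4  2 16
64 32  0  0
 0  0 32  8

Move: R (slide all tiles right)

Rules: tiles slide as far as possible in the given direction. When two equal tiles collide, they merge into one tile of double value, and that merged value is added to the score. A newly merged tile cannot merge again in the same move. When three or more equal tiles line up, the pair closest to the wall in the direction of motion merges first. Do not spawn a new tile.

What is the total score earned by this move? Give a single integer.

Answer: 128

Derivation:
Slide right:
row 0: [16, 64, 64, 0] -> [0, 0, 16, 128]  score +128 (running 128)
row 1: [16, 4, 2, 16] -> [16, 4, 2, 16]  score +0 (running 128)
row 2: [64, 32, 0, 0] -> [0, 0, 64, 32]  score +0 (running 128)
row 3: [0, 0, 32, 8] -> [0, 0, 32, 8]  score +0 (running 128)
Board after move:
  0   0  16 128
 16   4   2  16
  0   0  64  32
  0   0  32   8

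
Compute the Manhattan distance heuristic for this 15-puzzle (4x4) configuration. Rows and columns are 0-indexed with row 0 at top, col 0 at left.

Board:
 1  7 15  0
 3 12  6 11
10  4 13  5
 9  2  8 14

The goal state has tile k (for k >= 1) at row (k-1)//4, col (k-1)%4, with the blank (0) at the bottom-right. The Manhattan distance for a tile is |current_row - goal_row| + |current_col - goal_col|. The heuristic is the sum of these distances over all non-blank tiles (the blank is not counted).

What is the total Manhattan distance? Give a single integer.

Answer: 35

Derivation:
Tile 1: at (0,0), goal (0,0), distance |0-0|+|0-0| = 0
Tile 7: at (0,1), goal (1,2), distance |0-1|+|1-2| = 2
Tile 15: at (0,2), goal (3,2), distance |0-3|+|2-2| = 3
Tile 3: at (1,0), goal (0,2), distance |1-0|+|0-2| = 3
Tile 12: at (1,1), goal (2,3), distance |1-2|+|1-3| = 3
Tile 6: at (1,2), goal (1,1), distance |1-1|+|2-1| = 1
Tile 11: at (1,3), goal (2,2), distance |1-2|+|3-2| = 2
Tile 10: at (2,0), goal (2,1), distance |2-2|+|0-1| = 1
Tile 4: at (2,1), goal (0,3), distance |2-0|+|1-3| = 4
Tile 13: at (2,2), goal (3,0), distance |2-3|+|2-0| = 3
Tile 5: at (2,3), goal (1,0), distance |2-1|+|3-0| = 4
Tile 9: at (3,0), goal (2,0), distance |3-2|+|0-0| = 1
Tile 2: at (3,1), goal (0,1), distance |3-0|+|1-1| = 3
Tile 8: at (3,2), goal (1,3), distance |3-1|+|2-3| = 3
Tile 14: at (3,3), goal (3,1), distance |3-3|+|3-1| = 2
Sum: 0 + 2 + 3 + 3 + 3 + 1 + 2 + 1 + 4 + 3 + 4 + 1 + 3 + 3 + 2 = 35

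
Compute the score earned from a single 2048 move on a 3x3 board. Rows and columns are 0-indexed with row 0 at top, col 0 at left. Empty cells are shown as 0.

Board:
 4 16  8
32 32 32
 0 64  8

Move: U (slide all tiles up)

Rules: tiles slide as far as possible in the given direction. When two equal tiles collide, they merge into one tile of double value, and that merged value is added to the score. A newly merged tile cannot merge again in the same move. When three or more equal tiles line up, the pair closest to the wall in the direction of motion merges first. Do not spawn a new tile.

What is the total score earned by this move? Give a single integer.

Answer: 0

Derivation:
Slide up:
col 0: [4, 32, 0] -> [4, 32, 0]  score +0 (running 0)
col 1: [16, 32, 64] -> [16, 32, 64]  score +0 (running 0)
col 2: [8, 32, 8] -> [8, 32, 8]  score +0 (running 0)
Board after move:
 4 16  8
32 32 32
 0 64  8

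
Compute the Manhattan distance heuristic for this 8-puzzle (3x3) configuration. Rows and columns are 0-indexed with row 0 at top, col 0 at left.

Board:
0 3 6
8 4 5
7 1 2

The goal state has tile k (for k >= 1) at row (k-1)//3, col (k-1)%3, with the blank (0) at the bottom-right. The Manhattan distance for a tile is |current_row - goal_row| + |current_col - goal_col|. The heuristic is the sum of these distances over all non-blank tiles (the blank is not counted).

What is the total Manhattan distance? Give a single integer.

Answer: 12

Derivation:
Tile 3: at (0,1), goal (0,2), distance |0-0|+|1-2| = 1
Tile 6: at (0,2), goal (1,2), distance |0-1|+|2-2| = 1
Tile 8: at (1,0), goal (2,1), distance |1-2|+|0-1| = 2
Tile 4: at (1,1), goal (1,0), distance |1-1|+|1-0| = 1
Tile 5: at (1,2), goal (1,1), distance |1-1|+|2-1| = 1
Tile 7: at (2,0), goal (2,0), distance |2-2|+|0-0| = 0
Tile 1: at (2,1), goal (0,0), distance |2-0|+|1-0| = 3
Tile 2: at (2,2), goal (0,1), distance |2-0|+|2-1| = 3
Sum: 1 + 1 + 2 + 1 + 1 + 0 + 3 + 3 = 12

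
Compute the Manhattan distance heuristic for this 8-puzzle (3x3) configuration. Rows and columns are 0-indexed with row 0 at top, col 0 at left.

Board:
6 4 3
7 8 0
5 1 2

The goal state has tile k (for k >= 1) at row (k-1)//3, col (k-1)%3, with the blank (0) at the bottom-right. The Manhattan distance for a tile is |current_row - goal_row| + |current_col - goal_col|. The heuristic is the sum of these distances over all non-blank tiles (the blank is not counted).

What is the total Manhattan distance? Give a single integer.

Tile 6: at (0,0), goal (1,2), distance |0-1|+|0-2| = 3
Tile 4: at (0,1), goal (1,0), distance |0-1|+|1-0| = 2
Tile 3: at (0,2), goal (0,2), distance |0-0|+|2-2| = 0
Tile 7: at (1,0), goal (2,0), distance |1-2|+|0-0| = 1
Tile 8: at (1,1), goal (2,1), distance |1-2|+|1-1| = 1
Tile 5: at (2,0), goal (1,1), distance |2-1|+|0-1| = 2
Tile 1: at (2,1), goal (0,0), distance |2-0|+|1-0| = 3
Tile 2: at (2,2), goal (0,1), distance |2-0|+|2-1| = 3
Sum: 3 + 2 + 0 + 1 + 1 + 2 + 3 + 3 = 15

Answer: 15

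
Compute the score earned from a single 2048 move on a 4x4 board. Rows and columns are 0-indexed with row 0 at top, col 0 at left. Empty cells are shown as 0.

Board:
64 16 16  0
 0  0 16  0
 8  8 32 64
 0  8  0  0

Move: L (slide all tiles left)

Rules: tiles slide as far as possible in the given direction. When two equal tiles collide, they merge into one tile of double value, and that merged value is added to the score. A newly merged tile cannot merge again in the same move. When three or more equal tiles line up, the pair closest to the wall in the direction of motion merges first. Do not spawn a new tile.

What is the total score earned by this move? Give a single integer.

Slide left:
row 0: [64, 16, 16, 0] -> [64, 32, 0, 0]  score +32 (running 32)
row 1: [0, 0, 16, 0] -> [16, 0, 0, 0]  score +0 (running 32)
row 2: [8, 8, 32, 64] -> [16, 32, 64, 0]  score +16 (running 48)
row 3: [0, 8, 0, 0] -> [8, 0, 0, 0]  score +0 (running 48)
Board after move:
64 32  0  0
16  0  0  0
16 32 64  0
 8  0  0  0

Answer: 48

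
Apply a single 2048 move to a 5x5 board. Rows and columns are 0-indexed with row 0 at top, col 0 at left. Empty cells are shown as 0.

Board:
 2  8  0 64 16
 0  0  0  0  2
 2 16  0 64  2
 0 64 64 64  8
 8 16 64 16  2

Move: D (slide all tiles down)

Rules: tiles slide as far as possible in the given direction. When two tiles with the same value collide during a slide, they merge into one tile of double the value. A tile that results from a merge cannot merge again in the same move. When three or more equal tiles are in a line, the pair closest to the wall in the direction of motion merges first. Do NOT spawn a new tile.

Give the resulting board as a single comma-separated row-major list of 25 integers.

Slide down:
col 0: [2, 0, 2, 0, 8] -> [0, 0, 0, 4, 8]
col 1: [8, 0, 16, 64, 16] -> [0, 8, 16, 64, 16]
col 2: [0, 0, 0, 64, 64] -> [0, 0, 0, 0, 128]
col 3: [64, 0, 64, 64, 16] -> [0, 0, 64, 128, 16]
col 4: [16, 2, 2, 8, 2] -> [0, 16, 4, 8, 2]

Answer: 0, 0, 0, 0, 0, 0, 8, 0, 0, 16, 0, 16, 0, 64, 4, 4, 64, 0, 128, 8, 8, 16, 128, 16, 2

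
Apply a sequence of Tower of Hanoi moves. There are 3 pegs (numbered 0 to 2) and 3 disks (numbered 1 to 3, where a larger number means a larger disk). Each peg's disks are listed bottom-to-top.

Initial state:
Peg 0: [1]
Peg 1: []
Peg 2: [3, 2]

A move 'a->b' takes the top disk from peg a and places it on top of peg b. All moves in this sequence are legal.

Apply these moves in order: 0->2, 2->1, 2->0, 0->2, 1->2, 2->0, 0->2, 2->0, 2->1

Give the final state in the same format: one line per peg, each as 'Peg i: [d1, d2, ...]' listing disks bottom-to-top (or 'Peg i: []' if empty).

After move 1 (0->2):
Peg 0: []
Peg 1: []
Peg 2: [3, 2, 1]

After move 2 (2->1):
Peg 0: []
Peg 1: [1]
Peg 2: [3, 2]

After move 3 (2->0):
Peg 0: [2]
Peg 1: [1]
Peg 2: [3]

After move 4 (0->2):
Peg 0: []
Peg 1: [1]
Peg 2: [3, 2]

After move 5 (1->2):
Peg 0: []
Peg 1: []
Peg 2: [3, 2, 1]

After move 6 (2->0):
Peg 0: [1]
Peg 1: []
Peg 2: [3, 2]

After move 7 (0->2):
Peg 0: []
Peg 1: []
Peg 2: [3, 2, 1]

After move 8 (2->0):
Peg 0: [1]
Peg 1: []
Peg 2: [3, 2]

After move 9 (2->1):
Peg 0: [1]
Peg 1: [2]
Peg 2: [3]

Answer: Peg 0: [1]
Peg 1: [2]
Peg 2: [3]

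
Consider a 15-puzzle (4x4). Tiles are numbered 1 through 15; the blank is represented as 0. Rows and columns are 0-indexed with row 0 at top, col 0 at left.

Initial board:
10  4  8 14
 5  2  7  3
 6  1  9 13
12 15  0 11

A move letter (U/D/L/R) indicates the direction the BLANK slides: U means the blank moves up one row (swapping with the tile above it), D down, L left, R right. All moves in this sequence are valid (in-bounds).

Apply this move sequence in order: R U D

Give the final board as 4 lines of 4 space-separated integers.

Answer: 10  4  8 14
 5  2  7  3
 6  1  9 13
12 15 11  0

Derivation:
After move 1 (R):
10  4  8 14
 5  2  7  3
 6  1  9 13
12 15 11  0

After move 2 (U):
10  4  8 14
 5  2  7  3
 6  1  9  0
12 15 11 13

After move 3 (D):
10  4  8 14
 5  2  7  3
 6  1  9 13
12 15 11  0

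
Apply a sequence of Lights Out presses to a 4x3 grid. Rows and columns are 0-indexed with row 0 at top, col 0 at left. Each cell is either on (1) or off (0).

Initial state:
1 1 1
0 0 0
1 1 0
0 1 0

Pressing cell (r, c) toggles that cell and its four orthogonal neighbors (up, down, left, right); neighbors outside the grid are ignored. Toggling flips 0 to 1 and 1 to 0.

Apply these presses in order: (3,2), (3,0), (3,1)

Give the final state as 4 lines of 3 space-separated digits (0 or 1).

Answer: 1 1 1
0 0 0
0 0 1
0 0 0

Derivation:
After press 1 at (3,2):
1 1 1
0 0 0
1 1 1
0 0 1

After press 2 at (3,0):
1 1 1
0 0 0
0 1 1
1 1 1

After press 3 at (3,1):
1 1 1
0 0 0
0 0 1
0 0 0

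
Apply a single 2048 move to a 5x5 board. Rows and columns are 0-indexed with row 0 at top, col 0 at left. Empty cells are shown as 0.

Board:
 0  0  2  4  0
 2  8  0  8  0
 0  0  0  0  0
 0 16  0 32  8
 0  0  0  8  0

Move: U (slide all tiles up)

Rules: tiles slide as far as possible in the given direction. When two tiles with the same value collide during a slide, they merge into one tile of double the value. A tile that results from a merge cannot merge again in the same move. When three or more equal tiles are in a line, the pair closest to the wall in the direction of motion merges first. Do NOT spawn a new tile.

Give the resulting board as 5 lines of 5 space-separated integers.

Slide up:
col 0: [0, 2, 0, 0, 0] -> [2, 0, 0, 0, 0]
col 1: [0, 8, 0, 16, 0] -> [8, 16, 0, 0, 0]
col 2: [2, 0, 0, 0, 0] -> [2, 0, 0, 0, 0]
col 3: [4, 8, 0, 32, 8] -> [4, 8, 32, 8, 0]
col 4: [0, 0, 0, 8, 0] -> [8, 0, 0, 0, 0]

Answer:  2  8  2  4  8
 0 16  0  8  0
 0  0  0 32  0
 0  0  0  8  0
 0  0  0  0  0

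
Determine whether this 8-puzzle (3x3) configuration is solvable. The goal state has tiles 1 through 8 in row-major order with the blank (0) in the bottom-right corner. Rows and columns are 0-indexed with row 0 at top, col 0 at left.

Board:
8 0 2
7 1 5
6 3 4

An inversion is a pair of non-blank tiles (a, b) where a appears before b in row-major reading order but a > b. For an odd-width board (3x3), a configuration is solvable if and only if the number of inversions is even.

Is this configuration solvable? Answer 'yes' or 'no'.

Inversions (pairs i<j in row-major order where tile[i] > tile[j] > 0): 17
17 is odd, so the puzzle is not solvable.

Answer: no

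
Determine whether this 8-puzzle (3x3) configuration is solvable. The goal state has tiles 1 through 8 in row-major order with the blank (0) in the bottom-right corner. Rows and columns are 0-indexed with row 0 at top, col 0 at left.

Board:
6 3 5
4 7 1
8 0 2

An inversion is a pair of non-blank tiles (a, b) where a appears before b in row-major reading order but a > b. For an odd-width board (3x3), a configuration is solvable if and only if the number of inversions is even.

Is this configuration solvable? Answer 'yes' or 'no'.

Inversions (pairs i<j in row-major order where tile[i] > tile[j] > 0): 15
15 is odd, so the puzzle is not solvable.

Answer: no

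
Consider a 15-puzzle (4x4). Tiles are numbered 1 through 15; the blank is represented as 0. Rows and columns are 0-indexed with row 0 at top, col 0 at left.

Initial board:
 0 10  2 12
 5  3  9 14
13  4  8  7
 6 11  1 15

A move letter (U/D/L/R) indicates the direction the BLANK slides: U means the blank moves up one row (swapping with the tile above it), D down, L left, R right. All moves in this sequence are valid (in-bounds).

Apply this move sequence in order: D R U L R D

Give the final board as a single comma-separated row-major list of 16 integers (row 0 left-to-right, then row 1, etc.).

Answer: 5, 10, 2, 12, 3, 0, 9, 14, 13, 4, 8, 7, 6, 11, 1, 15

Derivation:
After move 1 (D):
 5 10  2 12
 0  3  9 14
13  4  8  7
 6 11  1 15

After move 2 (R):
 5 10  2 12
 3  0  9 14
13  4  8  7
 6 11  1 15

After move 3 (U):
 5  0  2 12
 3 10  9 14
13  4  8  7
 6 11  1 15

After move 4 (L):
 0  5  2 12
 3 10  9 14
13  4  8  7
 6 11  1 15

After move 5 (R):
 5  0  2 12
 3 10  9 14
13  4  8  7
 6 11  1 15

After move 6 (D):
 5 10  2 12
 3  0  9 14
13  4  8  7
 6 11  1 15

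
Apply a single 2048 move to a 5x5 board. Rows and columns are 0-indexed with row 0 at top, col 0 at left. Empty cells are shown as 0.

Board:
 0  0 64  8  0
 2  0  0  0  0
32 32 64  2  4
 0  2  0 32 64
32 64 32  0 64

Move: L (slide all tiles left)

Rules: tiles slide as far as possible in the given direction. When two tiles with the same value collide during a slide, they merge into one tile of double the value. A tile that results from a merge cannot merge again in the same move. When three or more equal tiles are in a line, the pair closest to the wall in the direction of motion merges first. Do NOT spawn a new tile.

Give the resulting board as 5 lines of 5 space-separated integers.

Answer: 64  8  0  0  0
 2  0  0  0  0
64 64  2  4  0
 2 32 64  0  0
32 64 32 64  0

Derivation:
Slide left:
row 0: [0, 0, 64, 8, 0] -> [64, 8, 0, 0, 0]
row 1: [2, 0, 0, 0, 0] -> [2, 0, 0, 0, 0]
row 2: [32, 32, 64, 2, 4] -> [64, 64, 2, 4, 0]
row 3: [0, 2, 0, 32, 64] -> [2, 32, 64, 0, 0]
row 4: [32, 64, 32, 0, 64] -> [32, 64, 32, 64, 0]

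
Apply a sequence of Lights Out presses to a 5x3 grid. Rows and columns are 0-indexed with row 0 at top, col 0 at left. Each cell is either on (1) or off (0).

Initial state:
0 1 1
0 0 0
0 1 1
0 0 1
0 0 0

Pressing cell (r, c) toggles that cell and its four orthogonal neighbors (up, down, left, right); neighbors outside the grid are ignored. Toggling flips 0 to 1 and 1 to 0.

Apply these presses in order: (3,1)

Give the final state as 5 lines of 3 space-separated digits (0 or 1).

Answer: 0 1 1
0 0 0
0 0 1
1 1 0
0 1 0

Derivation:
After press 1 at (3,1):
0 1 1
0 0 0
0 0 1
1 1 0
0 1 0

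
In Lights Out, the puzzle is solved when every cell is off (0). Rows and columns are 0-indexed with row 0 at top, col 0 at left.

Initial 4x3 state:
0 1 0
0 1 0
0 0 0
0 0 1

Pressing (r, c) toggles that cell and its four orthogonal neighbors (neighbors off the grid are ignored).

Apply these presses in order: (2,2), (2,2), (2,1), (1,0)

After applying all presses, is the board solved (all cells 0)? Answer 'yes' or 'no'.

After press 1 at (2,2):
0 1 0
0 1 1
0 1 1
0 0 0

After press 2 at (2,2):
0 1 0
0 1 0
0 0 0
0 0 1

After press 3 at (2,1):
0 1 0
0 0 0
1 1 1
0 1 1

After press 4 at (1,0):
1 1 0
1 1 0
0 1 1
0 1 1

Lights still on: 8

Answer: no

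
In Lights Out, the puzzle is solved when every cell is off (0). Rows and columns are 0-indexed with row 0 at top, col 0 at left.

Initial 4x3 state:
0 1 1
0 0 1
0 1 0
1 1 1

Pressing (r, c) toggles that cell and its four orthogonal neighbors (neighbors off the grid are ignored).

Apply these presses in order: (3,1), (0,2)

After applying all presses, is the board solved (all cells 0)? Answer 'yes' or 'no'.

Answer: yes

Derivation:
After press 1 at (3,1):
0 1 1
0 0 1
0 0 0
0 0 0

After press 2 at (0,2):
0 0 0
0 0 0
0 0 0
0 0 0

Lights still on: 0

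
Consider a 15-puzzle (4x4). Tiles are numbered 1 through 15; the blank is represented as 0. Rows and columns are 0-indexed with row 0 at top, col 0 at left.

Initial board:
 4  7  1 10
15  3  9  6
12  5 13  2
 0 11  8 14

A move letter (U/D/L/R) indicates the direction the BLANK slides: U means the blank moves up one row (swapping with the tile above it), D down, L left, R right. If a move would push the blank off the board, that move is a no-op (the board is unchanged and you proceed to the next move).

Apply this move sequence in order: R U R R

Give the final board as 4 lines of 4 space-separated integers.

Answer:  4  7  1 10
15  3  9  6
12 13  2  0
11  5  8 14

Derivation:
After move 1 (R):
 4  7  1 10
15  3  9  6
12  5 13  2
11  0  8 14

After move 2 (U):
 4  7  1 10
15  3  9  6
12  0 13  2
11  5  8 14

After move 3 (R):
 4  7  1 10
15  3  9  6
12 13  0  2
11  5  8 14

After move 4 (R):
 4  7  1 10
15  3  9  6
12 13  2  0
11  5  8 14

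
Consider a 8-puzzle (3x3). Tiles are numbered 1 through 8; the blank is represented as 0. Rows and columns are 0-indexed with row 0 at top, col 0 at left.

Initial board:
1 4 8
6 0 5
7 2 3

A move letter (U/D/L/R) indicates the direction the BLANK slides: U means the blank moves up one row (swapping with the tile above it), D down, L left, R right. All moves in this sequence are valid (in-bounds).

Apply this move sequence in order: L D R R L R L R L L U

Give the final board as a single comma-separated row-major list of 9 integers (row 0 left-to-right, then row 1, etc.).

After move 1 (L):
1 4 8
0 6 5
7 2 3

After move 2 (D):
1 4 8
7 6 5
0 2 3

After move 3 (R):
1 4 8
7 6 5
2 0 3

After move 4 (R):
1 4 8
7 6 5
2 3 0

After move 5 (L):
1 4 8
7 6 5
2 0 3

After move 6 (R):
1 4 8
7 6 5
2 3 0

After move 7 (L):
1 4 8
7 6 5
2 0 3

After move 8 (R):
1 4 8
7 6 5
2 3 0

After move 9 (L):
1 4 8
7 6 5
2 0 3

After move 10 (L):
1 4 8
7 6 5
0 2 3

After move 11 (U):
1 4 8
0 6 5
7 2 3

Answer: 1, 4, 8, 0, 6, 5, 7, 2, 3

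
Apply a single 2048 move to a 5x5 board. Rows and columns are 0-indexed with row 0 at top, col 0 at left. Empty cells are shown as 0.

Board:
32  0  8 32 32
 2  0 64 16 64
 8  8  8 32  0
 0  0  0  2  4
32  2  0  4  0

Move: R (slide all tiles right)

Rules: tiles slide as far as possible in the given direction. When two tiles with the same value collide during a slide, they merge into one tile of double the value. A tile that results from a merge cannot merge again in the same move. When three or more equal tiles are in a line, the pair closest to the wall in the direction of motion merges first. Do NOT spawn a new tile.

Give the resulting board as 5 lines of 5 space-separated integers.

Answer:  0  0 32  8 64
 0  2 64 16 64
 0  0  8 16 32
 0  0  0  2  4
 0  0 32  2  4

Derivation:
Slide right:
row 0: [32, 0, 8, 32, 32] -> [0, 0, 32, 8, 64]
row 1: [2, 0, 64, 16, 64] -> [0, 2, 64, 16, 64]
row 2: [8, 8, 8, 32, 0] -> [0, 0, 8, 16, 32]
row 3: [0, 0, 0, 2, 4] -> [0, 0, 0, 2, 4]
row 4: [32, 2, 0, 4, 0] -> [0, 0, 32, 2, 4]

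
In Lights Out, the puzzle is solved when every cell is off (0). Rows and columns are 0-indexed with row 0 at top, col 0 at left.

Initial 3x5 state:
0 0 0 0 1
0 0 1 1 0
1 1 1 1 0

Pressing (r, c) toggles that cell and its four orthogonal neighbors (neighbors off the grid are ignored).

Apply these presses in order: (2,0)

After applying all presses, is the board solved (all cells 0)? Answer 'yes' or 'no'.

Answer: no

Derivation:
After press 1 at (2,0):
0 0 0 0 1
1 0 1 1 0
0 0 1 1 0

Lights still on: 6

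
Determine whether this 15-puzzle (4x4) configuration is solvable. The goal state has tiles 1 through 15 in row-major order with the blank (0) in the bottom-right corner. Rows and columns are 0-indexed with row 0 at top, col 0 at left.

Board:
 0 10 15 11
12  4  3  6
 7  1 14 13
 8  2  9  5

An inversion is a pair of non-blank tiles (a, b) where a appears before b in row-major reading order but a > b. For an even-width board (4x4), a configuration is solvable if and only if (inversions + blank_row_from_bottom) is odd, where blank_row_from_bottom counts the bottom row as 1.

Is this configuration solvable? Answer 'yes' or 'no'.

Inversions: 63
Blank is in row 0 (0-indexed from top), which is row 4 counting from the bottom (bottom = 1).
63 + 4 = 67, which is odd, so the puzzle is solvable.

Answer: yes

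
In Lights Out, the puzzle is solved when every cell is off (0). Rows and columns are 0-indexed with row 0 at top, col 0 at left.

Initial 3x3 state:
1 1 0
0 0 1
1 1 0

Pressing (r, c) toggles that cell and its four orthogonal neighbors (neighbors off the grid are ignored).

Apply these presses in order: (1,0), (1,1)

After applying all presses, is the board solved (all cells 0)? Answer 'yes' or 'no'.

Answer: yes

Derivation:
After press 1 at (1,0):
0 1 0
1 1 1
0 1 0

After press 2 at (1,1):
0 0 0
0 0 0
0 0 0

Lights still on: 0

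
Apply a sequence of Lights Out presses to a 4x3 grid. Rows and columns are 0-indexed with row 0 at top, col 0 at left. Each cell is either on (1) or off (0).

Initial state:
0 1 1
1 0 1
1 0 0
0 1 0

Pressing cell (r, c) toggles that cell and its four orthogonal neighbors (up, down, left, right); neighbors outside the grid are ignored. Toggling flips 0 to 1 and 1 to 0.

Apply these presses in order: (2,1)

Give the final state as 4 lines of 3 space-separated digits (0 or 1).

After press 1 at (2,1):
0 1 1
1 1 1
0 1 1
0 0 0

Answer: 0 1 1
1 1 1
0 1 1
0 0 0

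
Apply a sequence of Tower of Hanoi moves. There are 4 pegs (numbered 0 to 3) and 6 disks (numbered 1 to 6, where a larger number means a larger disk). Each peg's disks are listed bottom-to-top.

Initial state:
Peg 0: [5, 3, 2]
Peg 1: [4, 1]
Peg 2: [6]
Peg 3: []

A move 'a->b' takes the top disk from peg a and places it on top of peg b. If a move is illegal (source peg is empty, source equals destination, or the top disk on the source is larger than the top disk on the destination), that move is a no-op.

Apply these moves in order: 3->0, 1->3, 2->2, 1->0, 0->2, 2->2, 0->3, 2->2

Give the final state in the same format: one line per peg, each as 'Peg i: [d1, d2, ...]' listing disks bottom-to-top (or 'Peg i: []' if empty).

Answer: Peg 0: [5, 3]
Peg 1: [4]
Peg 2: [6, 2]
Peg 3: [1]

Derivation:
After move 1 (3->0):
Peg 0: [5, 3, 2]
Peg 1: [4, 1]
Peg 2: [6]
Peg 3: []

After move 2 (1->3):
Peg 0: [5, 3, 2]
Peg 1: [4]
Peg 2: [6]
Peg 3: [1]

After move 3 (2->2):
Peg 0: [5, 3, 2]
Peg 1: [4]
Peg 2: [6]
Peg 3: [1]

After move 4 (1->0):
Peg 0: [5, 3, 2]
Peg 1: [4]
Peg 2: [6]
Peg 3: [1]

After move 5 (0->2):
Peg 0: [5, 3]
Peg 1: [4]
Peg 2: [6, 2]
Peg 3: [1]

After move 6 (2->2):
Peg 0: [5, 3]
Peg 1: [4]
Peg 2: [6, 2]
Peg 3: [1]

After move 7 (0->3):
Peg 0: [5, 3]
Peg 1: [4]
Peg 2: [6, 2]
Peg 3: [1]

After move 8 (2->2):
Peg 0: [5, 3]
Peg 1: [4]
Peg 2: [6, 2]
Peg 3: [1]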